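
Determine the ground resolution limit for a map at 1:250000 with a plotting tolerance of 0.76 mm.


ground = 0.76 mm * 250000 / 1000 = 190.0 m

190.0 m


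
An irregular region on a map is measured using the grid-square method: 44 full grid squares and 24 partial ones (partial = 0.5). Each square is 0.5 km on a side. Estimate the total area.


effective squares = 44 + 24 * 0.5 = 56.0
area = 56.0 * 0.25 = 14.0 km^2

14.0 km^2


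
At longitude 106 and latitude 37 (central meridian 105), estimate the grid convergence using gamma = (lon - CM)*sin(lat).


gamma = (106 - 105) * sin(37) = 1 * 0.601815 = 0.602 degrees

0.602 degrees


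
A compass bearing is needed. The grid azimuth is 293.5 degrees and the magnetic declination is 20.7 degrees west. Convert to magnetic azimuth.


magnetic azimuth = grid azimuth - declination (east +ve)
mag_az = 293.5 - -20.7 = 314.2 degrees

314.2 degrees


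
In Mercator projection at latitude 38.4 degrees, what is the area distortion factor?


area_distortion = 1/cos^2(38.4) = 1.628

1.628


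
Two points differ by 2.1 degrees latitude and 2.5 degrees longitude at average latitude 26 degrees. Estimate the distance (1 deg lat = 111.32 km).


dlat_km = 2.1 * 111.32 = 233.772
dlon_km = 2.5 * 111.32 * cos(26) ≈ 250.134
dist = sqrt(233.772^2 + 250.134^2) ≈ 342.4 km

342.4 km


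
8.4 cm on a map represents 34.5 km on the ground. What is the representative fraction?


ground = 34.5 km = 3450000 cm; RF denominator = ground / map = 3450000 / 8.4 ≈ 410714; RF = 1:410714

1:410714


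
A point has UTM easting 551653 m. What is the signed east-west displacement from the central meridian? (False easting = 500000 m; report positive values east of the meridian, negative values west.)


displacement = 551653 - 500000 = 51653 m

51653 m


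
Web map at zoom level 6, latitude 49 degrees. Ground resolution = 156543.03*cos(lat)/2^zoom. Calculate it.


res = 156543.03 * cos(49) / 2^6 = 156543.03 * 0.65605903 / 64 = 1604.71 m/pixel

1604.71 m/pixel


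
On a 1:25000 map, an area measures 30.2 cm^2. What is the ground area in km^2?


ground_area = 30.2 * (25000/100)^2 = 1887500.0 m^2 = 1.8875 km^2 ≈ 1.888 km^2

1.888 km^2


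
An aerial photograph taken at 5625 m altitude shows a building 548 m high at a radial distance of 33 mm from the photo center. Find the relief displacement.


d = h * r / H = 548 * 33 / 5625 = 3.21 mm

3.21 mm


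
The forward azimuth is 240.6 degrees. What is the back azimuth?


back azimuth = (240.6 + 180) mod 360 = 60.6 degrees

60.6 degrees


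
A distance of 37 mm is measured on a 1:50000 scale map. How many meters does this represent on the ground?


ground = 37 mm * 50000 / 1000 = 1850.0 m

1850.0 m


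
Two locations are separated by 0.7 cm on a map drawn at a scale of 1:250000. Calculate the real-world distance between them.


ground = 0.7 cm * 250000 / 100 = 1750.0 m = 1.75 km

1.75 km


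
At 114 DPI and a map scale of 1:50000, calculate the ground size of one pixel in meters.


pixel_cm = 2.54 / 114 ≈ 0.022281 cm
ground = pixel_cm * 50000 / 100 = 2.54 * 50000 / (114 * 100) = 127000 / 11400 ≈ 11.14 m

11.14 m


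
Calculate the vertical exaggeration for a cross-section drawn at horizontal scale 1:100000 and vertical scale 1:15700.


VE = horizontal_scale / vertical_scale = 100000 / 15700 ≈ 6.4

6.4x


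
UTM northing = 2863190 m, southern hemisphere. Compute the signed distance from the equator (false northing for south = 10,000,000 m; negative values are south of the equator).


For southern: actual = 2863190 - 10000000 = -7136810 m

-7136810 m


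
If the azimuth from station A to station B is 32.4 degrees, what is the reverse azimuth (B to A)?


back azimuth = (32.4 + 180) mod 360 = 212.4 degrees

212.4 degrees


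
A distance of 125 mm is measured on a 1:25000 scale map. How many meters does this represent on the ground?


ground = 125 mm * 25000 / 1000 = 3125.0 m

3125.0 m


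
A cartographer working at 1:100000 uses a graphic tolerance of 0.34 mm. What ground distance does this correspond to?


ground = 0.34 mm * 100000 / 1000 = 34.0 m

34.0 m


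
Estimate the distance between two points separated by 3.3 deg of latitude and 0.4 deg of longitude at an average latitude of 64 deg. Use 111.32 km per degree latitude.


dlat_km = 3.3 * 111.32 = 367.356
dlon_km = 0.4 * 111.32 * cos(64) ≈ 19.52
dist = sqrt(367.356^2 + 19.52^2) ≈ 367.9 km

367.9 km


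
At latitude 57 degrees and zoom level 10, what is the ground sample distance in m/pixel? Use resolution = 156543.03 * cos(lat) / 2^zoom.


res = 156543.03 * cos(57) / 2^10 = 156543.03 * 0.54463904 / 1024 = 83.26 m/pixel

83.26 m/pixel


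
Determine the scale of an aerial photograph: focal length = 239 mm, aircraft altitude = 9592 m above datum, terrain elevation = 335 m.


scale = f / (H - h) = 239 mm / 9257 m = 239 / 9257000 = 1:38732

1:38732


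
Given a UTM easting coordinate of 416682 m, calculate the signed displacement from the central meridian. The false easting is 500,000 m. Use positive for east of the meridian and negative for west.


displacement = 416682 - 500000 = -83318 m

-83318 m


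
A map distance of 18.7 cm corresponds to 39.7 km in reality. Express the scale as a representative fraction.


ground = 39.7 km = 3970000 cm; RF denominator = ground / map = 3970000 / 18.7 ≈ 212299; RF = 1:212299

1:212299


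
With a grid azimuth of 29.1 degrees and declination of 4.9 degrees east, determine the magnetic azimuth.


magnetic azimuth = grid azimuth - declination (east +ve)
mag_az = 29.1 - 4.9 = 24.2 degrees

24.2 degrees


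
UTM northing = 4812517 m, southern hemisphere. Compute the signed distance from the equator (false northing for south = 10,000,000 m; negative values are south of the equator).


For southern: actual = 4812517 - 10000000 = -5187483 m

-5187483 m


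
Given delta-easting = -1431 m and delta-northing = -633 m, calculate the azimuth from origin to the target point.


az = atan2(-1431, -633) = -113.9 deg
adjusted to 0-360: 246.1 degrees

246.1 degrees


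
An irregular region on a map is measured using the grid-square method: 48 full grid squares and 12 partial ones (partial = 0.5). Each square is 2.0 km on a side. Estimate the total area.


effective squares = 48 + 12 * 0.5 = 54.0
area = 54.0 * 4.0 = 216.0 km^2

216.0 km^2


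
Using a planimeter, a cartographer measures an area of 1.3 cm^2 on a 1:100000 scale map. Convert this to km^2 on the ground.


ground_area = 1.3 * (100000/100)^2 = 1300000.0 m^2 = 1.3 km^2

1.3 km^2


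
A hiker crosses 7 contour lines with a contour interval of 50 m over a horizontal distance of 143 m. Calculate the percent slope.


elevation change = 7 * 50 = 350 m
slope = 350 / 143 * 100 = 244.8%

244.8%


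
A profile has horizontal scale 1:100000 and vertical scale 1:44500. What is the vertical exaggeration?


VE = horizontal_scale / vertical_scale = 100000 / 44500 ≈ 2.2

2.2x


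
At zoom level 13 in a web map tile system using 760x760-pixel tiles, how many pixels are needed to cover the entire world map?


tiles per axis = 2^13 = 8192
total tiles = 8192^2 = 67108864
pixels per axis = 8192 * 760 = 6225920
total pixels = 6225920^2 = 38762079846400

38762079846400 pixels


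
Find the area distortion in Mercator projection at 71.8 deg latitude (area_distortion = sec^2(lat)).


area_distortion = 1/cos^2(71.8) = 10.251

10.251


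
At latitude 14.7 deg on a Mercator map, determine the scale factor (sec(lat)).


SF = 1 / cos(14.7) = 1 / 0.967268 = 1.034

1.034


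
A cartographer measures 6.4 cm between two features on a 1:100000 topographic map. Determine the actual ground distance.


ground = 6.4 cm * 100000 / 100 = 6400.0 m = 6.4 km

6.4 km


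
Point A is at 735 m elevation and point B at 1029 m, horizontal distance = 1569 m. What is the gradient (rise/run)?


gradient = (1029 - 735) / 1569 = 294 / 1569 = 0.1874

0.1874


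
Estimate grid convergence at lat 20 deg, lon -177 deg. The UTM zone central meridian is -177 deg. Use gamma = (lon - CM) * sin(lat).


gamma = (-177 - -177) * sin(20) = 0 * 0.34202 = 0.0 degrees

0.0 degrees


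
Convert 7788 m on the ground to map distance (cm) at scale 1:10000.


map_cm = 7788 * 100 / 10000 = 77.88 cm

77.88 cm


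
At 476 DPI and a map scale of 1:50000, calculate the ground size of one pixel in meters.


pixel_cm = 2.54 / 476 ≈ 0.005336 cm
ground = pixel_cm * 50000 / 100 = 2.54 * 50000 / (476 * 100) = 127000 / 47600 ≈ 2.67 m

2.67 m


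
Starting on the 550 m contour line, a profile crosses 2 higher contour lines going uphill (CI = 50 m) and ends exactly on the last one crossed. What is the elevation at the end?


elevation = 550 + 2 * 50 = 650 m

650 m


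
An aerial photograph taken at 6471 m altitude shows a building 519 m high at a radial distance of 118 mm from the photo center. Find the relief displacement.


d = h * r / H = 519 * 118 / 6471 = 9.46 mm

9.46 mm


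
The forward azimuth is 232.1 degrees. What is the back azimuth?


back azimuth = (232.1 + 180) mod 360 = 52.1 degrees

52.1 degrees


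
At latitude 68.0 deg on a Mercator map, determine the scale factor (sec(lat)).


SF = 1 / cos(68.0) = 1 / 0.374607 = 2.669

2.669


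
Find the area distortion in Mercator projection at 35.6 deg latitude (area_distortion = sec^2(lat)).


area_distortion = 1/cos^2(35.6) = 1.513

1.513


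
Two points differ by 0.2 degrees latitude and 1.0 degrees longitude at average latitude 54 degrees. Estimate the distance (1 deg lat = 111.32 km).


dlat_km = 0.2 * 111.32 = 22.264
dlon_km = 1.0 * 111.32 * cos(54) ≈ 65.432
dist = sqrt(22.264^2 + 65.432^2) ≈ 69.1 km

69.1 km


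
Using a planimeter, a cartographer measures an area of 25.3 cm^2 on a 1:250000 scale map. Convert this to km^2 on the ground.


ground_area = 25.3 * (250000/100)^2 = 158125000.0 m^2 = 158.125 km^2

158.125 km^2


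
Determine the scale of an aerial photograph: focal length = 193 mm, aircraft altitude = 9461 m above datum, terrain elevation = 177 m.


scale = f / (H - h) = 193 mm / 9284 m = 193 / 9284000 = 1:48104

1:48104


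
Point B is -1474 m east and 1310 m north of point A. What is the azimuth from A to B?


az = atan2(-1474, 1310) = -48.4 deg
adjusted to 0-360: 311.6 degrees

311.6 degrees


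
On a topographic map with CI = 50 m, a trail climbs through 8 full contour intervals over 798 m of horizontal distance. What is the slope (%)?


elevation change = 8 * 50 = 400 m
slope = 400 / 798 * 100 = 50.1%

50.1%


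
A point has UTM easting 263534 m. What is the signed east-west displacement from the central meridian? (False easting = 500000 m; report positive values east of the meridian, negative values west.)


displacement = 263534 - 500000 = -236466 m

-236466 m


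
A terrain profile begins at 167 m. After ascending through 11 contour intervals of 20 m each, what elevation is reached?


elevation = 167 + 11 * 20 = 387 m

387 m


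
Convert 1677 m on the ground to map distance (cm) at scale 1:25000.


map_cm = 1677 * 100 / 25000 = 6.708 cm ≈ 6.71 cm

6.71 cm


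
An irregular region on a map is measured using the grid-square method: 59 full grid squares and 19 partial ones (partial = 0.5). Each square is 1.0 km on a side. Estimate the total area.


effective squares = 59 + 19 * 0.5 = 68.5
area = 68.5 * 1.0 = 68.5 km^2

68.5 km^2


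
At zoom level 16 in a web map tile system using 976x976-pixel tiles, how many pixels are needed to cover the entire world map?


tiles per axis = 2^16 = 65536
total tiles = 65536^2 = 4294967296
pixels per axis = 65536 * 976 = 63963136
total pixels = 63963136^2 = 4091282766954496

4091282766954496 pixels


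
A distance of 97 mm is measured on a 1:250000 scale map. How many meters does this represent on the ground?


ground = 97 mm * 250000 / 1000 = 24250.0 m

24250.0 m


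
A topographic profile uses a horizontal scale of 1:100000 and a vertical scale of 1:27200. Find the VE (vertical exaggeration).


VE = horizontal_scale / vertical_scale = 100000 / 27200 ≈ 3.7

3.7x


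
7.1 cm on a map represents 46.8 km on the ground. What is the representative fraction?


ground = 46.8 km = 4680000 cm; RF denominator = ground / map = 4680000 / 7.1 ≈ 659155; RF = 1:659155

1:659155


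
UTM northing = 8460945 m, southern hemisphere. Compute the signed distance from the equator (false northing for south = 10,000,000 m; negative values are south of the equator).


For southern: actual = 8460945 - 10000000 = -1539055 m

-1539055 m


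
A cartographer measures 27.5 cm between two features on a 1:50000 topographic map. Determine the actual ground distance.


ground = 27.5 cm * 50000 / 100 = 13750.0 m = 13.75 km

13.75 km


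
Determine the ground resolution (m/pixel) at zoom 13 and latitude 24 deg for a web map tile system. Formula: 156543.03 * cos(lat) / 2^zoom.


res = 156543.03 * cos(24) / 2^13 = 156543.03 * 0.91354546 / 8192 = 17.46 m/pixel

17.46 m/pixel


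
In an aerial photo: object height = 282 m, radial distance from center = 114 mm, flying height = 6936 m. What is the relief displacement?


d = h * r / H = 282 * 114 / 6936 = 4.63 mm

4.63 mm


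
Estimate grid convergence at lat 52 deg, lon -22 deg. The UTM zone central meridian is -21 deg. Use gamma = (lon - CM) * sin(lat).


gamma = (-22 - -21) * sin(52) = -1 * 0.788011 = -0.788 degrees

-0.788 degrees


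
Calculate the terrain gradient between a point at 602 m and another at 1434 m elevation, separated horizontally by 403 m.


gradient = (1434 - 602) / 403 = 832 / 403 = 2.0645

2.0645


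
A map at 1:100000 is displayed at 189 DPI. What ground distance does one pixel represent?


pixel_cm = 2.54 / 189 ≈ 0.013439 cm
ground = pixel_cm * 100000 / 100 = 2.54 * 100000 / (189 * 100) = 254000 / 18900 ≈ 13.44 m

13.44 m


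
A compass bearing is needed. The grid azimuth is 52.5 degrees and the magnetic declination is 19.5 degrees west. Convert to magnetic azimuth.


magnetic azimuth = grid azimuth - declination (east +ve)
mag_az = 52.5 - -19.5 = 72.0 degrees

72.0 degrees


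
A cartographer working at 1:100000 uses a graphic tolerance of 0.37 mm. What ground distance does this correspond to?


ground = 0.37 mm * 100000 / 1000 = 37.0 m

37.0 m


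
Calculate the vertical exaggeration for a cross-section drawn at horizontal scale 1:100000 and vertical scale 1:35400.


VE = horizontal_scale / vertical_scale = 100000 / 35400 ≈ 2.8

2.8x


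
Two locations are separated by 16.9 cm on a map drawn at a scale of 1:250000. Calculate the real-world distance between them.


ground = 16.9 cm * 250000 / 100 = 42250.0 m = 42.25 km

42.25 km


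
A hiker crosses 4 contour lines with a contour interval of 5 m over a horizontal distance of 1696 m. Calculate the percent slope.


elevation change = 4 * 5 = 20 m
slope = 20 / 1696 * 100 = 1.2%

1.2%


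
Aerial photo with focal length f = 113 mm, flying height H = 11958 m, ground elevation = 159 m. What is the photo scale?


scale = f / (H - h) = 113 mm / 11799 m = 113 / 11799000 = 1:104416

1:104416


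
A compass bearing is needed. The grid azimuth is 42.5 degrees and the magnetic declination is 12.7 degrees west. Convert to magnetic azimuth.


magnetic azimuth = grid azimuth - declination (east +ve)
mag_az = 42.5 - -12.7 = 55.2 degrees

55.2 degrees


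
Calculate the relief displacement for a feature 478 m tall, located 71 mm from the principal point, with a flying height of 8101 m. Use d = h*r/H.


d = h * r / H = 478 * 71 / 8101 = 4.19 mm

4.19 mm


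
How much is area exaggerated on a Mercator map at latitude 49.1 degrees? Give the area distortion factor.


area_distortion = 1/cos^2(49.1) = 2.333

2.333


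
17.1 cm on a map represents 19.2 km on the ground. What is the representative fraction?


ground = 19.2 km = 1920000 cm; RF denominator = ground / map = 1920000 / 17.1 ≈ 112281; RF = 1:112281

1:112281


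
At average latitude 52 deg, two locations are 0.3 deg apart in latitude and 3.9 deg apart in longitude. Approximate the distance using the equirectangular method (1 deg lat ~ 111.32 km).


dlat_km = 0.3 * 111.32 = 33.396
dlon_km = 3.9 * 111.32 * cos(52) ≈ 267.288
dist = sqrt(33.396^2 + 267.288^2) ≈ 269.4 km

269.4 km


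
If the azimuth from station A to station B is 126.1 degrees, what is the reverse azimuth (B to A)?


back azimuth = (126.1 + 180) mod 360 = 306.1 degrees

306.1 degrees


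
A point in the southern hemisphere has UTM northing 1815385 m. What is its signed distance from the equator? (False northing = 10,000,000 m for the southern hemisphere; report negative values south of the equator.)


For southern: actual = 1815385 - 10000000 = -8184615 m

-8184615 m


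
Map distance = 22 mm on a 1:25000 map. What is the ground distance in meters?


ground = 22 mm * 25000 / 1000 = 550.0 m

550.0 m


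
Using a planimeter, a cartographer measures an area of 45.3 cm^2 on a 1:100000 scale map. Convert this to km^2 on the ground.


ground_area = 45.3 * (100000/100)^2 = 45300000.0 m^2 = 45.3 km^2

45.3 km^2


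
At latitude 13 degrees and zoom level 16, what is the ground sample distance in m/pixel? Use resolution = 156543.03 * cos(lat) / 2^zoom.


res = 156543.03 * cos(13) / 2^16 = 156543.03 * 0.97437006 / 65536 = 2.33 m/pixel

2.33 m/pixel


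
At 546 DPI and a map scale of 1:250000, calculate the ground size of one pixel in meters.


pixel_cm = 2.54 / 546 ≈ 0.004652 cm
ground = pixel_cm * 250000 / 100 = 2.54 * 250000 / (546 * 100) = 635000 / 54600 ≈ 11.63 m

11.63 m


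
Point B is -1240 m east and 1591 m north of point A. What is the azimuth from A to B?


az = atan2(-1240, 1591) = -37.9 deg
adjusted to 0-360: 322.1 degrees

322.1 degrees


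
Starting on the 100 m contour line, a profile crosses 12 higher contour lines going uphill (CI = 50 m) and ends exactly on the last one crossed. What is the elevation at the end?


elevation = 100 + 12 * 50 = 700 m

700 m


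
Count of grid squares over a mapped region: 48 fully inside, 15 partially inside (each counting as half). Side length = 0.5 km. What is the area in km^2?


effective squares = 48 + 15 * 0.5 = 55.5
area = 55.5 * 0.25 = 13.875 km^2

13.875 km^2


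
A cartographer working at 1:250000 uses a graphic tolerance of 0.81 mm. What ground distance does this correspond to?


ground = 0.81 mm * 250000 / 1000 = 202.5 m

202.5 m


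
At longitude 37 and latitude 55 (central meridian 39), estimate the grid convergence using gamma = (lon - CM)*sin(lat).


gamma = (37 - 39) * sin(55) = -2 * 0.819152 = -1.638 degrees

-1.638 degrees


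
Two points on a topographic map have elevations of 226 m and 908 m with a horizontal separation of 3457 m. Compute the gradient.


gradient = (908 - 226) / 3457 = 682 / 3457 = 0.1973

0.1973


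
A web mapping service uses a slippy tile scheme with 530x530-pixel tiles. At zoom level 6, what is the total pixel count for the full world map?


tiles per axis = 2^6 = 64
total tiles = 64^2 = 4096
pixels per axis = 64 * 530 = 33920
total pixels = 33920^2 = 1150566400

1150566400 pixels


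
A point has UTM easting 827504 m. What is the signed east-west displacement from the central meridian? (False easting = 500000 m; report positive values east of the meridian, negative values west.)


displacement = 827504 - 500000 = 327504 m

327504 m


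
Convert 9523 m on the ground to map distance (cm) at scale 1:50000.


map_cm = 9523 * 100 / 50000 = 19.046 cm ≈ 19.05 cm

19.05 cm


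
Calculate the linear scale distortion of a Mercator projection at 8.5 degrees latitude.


SF = 1 / cos(8.5) = 1 / 0.989016 = 1.011

1.011


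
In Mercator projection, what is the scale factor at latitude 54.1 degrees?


SF = 1 / cos(54.1) = 1 / 0.586372 = 1.705

1.705


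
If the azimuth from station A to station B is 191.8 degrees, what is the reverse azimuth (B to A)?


back azimuth = (191.8 + 180) mod 360 = 11.8 degrees

11.8 degrees


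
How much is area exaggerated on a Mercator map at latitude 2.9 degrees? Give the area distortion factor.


area_distortion = 1/cos^2(2.9) = 1.003

1.003


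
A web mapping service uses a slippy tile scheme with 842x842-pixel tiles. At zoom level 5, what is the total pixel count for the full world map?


tiles per axis = 2^5 = 32
total tiles = 32^2 = 1024
pixels per axis = 32 * 842 = 26944
total pixels = 26944^2 = 725979136

725979136 pixels


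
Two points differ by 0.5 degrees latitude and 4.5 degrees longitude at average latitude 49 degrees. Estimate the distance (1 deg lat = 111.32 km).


dlat_km = 0.5 * 111.32 = 55.66
dlon_km = 4.5 * 111.32 * cos(49) ≈ 328.646
dist = sqrt(55.66^2 + 328.646^2) ≈ 333.3 km

333.3 km


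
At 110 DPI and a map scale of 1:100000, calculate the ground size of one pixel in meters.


pixel_cm = 2.54 / 110 ≈ 0.023091 cm
ground = pixel_cm * 100000 / 100 = 2.54 * 100000 / (110 * 100) = 254000 / 11000 ≈ 23.09 m

23.09 m


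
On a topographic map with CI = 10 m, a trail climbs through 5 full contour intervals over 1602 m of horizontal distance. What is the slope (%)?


elevation change = 5 * 10 = 50 m
slope = 50 / 1602 * 100 = 3.1%

3.1%


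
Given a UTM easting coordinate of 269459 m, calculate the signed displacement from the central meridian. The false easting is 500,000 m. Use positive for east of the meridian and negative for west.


displacement = 269459 - 500000 = -230541 m

-230541 m


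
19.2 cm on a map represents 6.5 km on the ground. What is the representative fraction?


ground = 6.5 km = 650000 cm; RF denominator = ground / map = 650000 / 19.2 ≈ 33854; RF = 1:33854

1:33854


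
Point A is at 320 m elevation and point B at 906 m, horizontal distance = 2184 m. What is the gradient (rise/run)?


gradient = (906 - 320) / 2184 = 586 / 2184 = 0.2683

0.2683


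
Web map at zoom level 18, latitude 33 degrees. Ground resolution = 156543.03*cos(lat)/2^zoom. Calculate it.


res = 156543.03 * cos(33) / 2^18 = 156543.03 * 0.83867057 / 262144 = 0.5 m/pixel

0.5 m/pixel


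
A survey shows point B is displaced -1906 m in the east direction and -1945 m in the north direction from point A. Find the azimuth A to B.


az = atan2(-1906, -1945) = -135.6 deg
adjusted to 0-360: 224.4 degrees

224.4 degrees


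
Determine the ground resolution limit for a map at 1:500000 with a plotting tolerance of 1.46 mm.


ground = 1.46 mm * 500000 / 1000 = 730.0 m

730.0 m


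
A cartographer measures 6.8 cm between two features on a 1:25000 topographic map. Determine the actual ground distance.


ground = 6.8 cm * 25000 / 100 = 1700.0 m = 1.7 km

1.7 km


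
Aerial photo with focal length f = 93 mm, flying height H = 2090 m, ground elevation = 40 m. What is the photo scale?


scale = f / (H - h) = 93 mm / 2050 m = 93 / 2050000 = 1:22043

1:22043


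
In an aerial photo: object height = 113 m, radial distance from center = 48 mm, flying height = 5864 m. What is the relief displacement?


d = h * r / H = 113 * 48 / 5864 = 0.92 mm

0.92 mm


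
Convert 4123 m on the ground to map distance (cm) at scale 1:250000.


map_cm = 4123 * 100 / 250000 = 1.6492 cm ≈ 1.65 cm

1.65 cm


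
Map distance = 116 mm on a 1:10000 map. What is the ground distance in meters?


ground = 116 mm * 10000 / 1000 = 1160.0 m

1160.0 m


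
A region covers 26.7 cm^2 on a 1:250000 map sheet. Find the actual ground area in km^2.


ground_area = 26.7 * (250000/100)^2 = 166875000.0 m^2 = 166.875 km^2

166.875 km^2


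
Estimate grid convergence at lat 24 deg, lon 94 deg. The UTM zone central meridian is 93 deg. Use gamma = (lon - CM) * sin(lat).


gamma = (94 - 93) * sin(24) = 1 * 0.406737 = 0.407 degrees

0.407 degrees


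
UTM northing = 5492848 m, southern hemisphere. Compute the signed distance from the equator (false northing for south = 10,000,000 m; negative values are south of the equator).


For southern: actual = 5492848 - 10000000 = -4507152 m

-4507152 m


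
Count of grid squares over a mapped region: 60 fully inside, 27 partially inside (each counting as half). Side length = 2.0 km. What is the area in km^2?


effective squares = 60 + 27 * 0.5 = 73.5
area = 73.5 * 4.0 = 294.0 km^2

294.0 km^2


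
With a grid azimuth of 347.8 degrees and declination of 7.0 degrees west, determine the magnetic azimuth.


magnetic azimuth = grid azimuth - declination (east +ve)
mag_az = 347.8 - -7.0 = 354.8 degrees

354.8 degrees


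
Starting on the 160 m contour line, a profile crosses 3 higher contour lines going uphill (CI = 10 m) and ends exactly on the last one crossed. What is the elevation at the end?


elevation = 160 + 3 * 10 = 190 m

190 m


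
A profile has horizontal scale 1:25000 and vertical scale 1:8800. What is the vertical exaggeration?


VE = horizontal_scale / vertical_scale = 25000 / 8800 ≈ 2.8

2.8x


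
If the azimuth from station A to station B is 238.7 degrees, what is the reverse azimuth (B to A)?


back azimuth = (238.7 + 180) mod 360 = 58.7 degrees

58.7 degrees


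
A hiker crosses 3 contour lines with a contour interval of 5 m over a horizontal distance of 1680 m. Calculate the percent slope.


elevation change = 3 * 5 = 15 m
slope = 15 / 1680 * 100 = 0.9%

0.9%


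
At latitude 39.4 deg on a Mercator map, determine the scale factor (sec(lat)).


SF = 1 / cos(39.4) = 1 / 0.772734 = 1.294

1.294


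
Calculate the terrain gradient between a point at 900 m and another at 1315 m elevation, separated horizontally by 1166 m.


gradient = (1315 - 900) / 1166 = 415 / 1166 = 0.3559

0.3559


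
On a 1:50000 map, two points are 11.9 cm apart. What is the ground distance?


ground = 11.9 cm * 50000 / 100 = 5950.0 m = 5.95 km

5.95 km


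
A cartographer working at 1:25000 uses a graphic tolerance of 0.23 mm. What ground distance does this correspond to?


ground = 0.23 mm * 25000 / 1000 = 5.75 m

5.75 m


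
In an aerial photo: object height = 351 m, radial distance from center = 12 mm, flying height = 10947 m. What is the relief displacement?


d = h * r / H = 351 * 12 / 10947 = 0.38 mm

0.38 mm


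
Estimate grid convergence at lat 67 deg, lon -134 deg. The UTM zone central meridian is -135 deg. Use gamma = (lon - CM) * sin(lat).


gamma = (-134 - -135) * sin(67) = 1 * 0.920505 = 0.921 degrees

0.921 degrees


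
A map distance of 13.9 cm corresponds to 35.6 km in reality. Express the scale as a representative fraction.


ground = 35.6 km = 3560000 cm; RF denominator = ground / map = 3560000 / 13.9 ≈ 256115; RF = 1:256115

1:256115


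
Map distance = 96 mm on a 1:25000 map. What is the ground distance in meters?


ground = 96 mm * 25000 / 1000 = 2400.0 m

2400.0 m


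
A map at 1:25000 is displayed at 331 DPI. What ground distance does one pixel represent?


pixel_cm = 2.54 / 331 ≈ 0.007674 cm
ground = pixel_cm * 25000 / 100 = 2.54 * 25000 / (331 * 100) = 63500 / 33100 ≈ 1.92 m

1.92 m


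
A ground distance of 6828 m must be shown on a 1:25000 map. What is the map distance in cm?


map_cm = 6828 * 100 / 25000 = 27.312 cm ≈ 27.31 cm

27.31 cm


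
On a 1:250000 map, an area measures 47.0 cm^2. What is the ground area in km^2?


ground_area = 47.0 * (250000/100)^2 = 293750000.0 m^2 = 293.75 km^2

293.75 km^2


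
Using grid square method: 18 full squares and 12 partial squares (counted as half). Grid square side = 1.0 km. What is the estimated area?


effective squares = 18 + 12 * 0.5 = 24.0
area = 24.0 * 1.0 = 24.0 km^2

24.0 km^2


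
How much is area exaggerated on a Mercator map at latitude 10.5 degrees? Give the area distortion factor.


area_distortion = 1/cos^2(10.5) = 1.034

1.034


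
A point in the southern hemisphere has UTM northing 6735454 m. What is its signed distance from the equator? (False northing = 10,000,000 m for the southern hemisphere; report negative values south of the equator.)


For southern: actual = 6735454 - 10000000 = -3264546 m

-3264546 m


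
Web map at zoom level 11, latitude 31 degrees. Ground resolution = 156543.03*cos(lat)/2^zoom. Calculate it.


res = 156543.03 * cos(31) / 2^11 = 156543.03 * 0.8571673 / 2048 = 65.52 m/pixel

65.52 m/pixel


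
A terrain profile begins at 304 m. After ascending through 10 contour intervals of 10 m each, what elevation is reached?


elevation = 304 + 10 * 10 = 404 m

404 m


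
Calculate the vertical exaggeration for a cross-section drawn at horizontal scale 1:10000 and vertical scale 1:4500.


VE = horizontal_scale / vertical_scale = 10000 / 4500 ≈ 2.2

2.2x


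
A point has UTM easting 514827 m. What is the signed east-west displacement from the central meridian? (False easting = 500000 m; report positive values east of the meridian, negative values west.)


displacement = 514827 - 500000 = 14827 m

14827 m


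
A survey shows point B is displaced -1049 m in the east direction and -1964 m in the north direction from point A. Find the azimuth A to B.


az = atan2(-1049, -1964) = -151.9 deg
adjusted to 0-360: 208.1 degrees

208.1 degrees


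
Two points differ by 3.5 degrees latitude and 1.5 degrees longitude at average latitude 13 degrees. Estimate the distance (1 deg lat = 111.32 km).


dlat_km = 3.5 * 111.32 = 389.62
dlon_km = 1.5 * 111.32 * cos(13) ≈ 162.7
dist = sqrt(389.62^2 + 162.7^2) ≈ 422.2 km

422.2 km


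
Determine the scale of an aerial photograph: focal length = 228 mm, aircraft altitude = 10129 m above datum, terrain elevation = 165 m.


scale = f / (H - h) = 228 mm / 9964 m = 228 / 9964000 = 1:43702

1:43702


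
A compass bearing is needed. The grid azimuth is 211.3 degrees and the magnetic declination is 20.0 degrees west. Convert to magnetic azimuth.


magnetic azimuth = grid azimuth - declination (east +ve)
mag_az = 211.3 - -20.0 = 231.3 degrees

231.3 degrees


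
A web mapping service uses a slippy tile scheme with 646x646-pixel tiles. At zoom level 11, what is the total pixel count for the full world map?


tiles per axis = 2^11 = 2048
total tiles = 2048^2 = 4194304
pixels per axis = 2048 * 646 = 1323008
total pixels = 1323008^2 = 1750350168064

1750350168064 pixels


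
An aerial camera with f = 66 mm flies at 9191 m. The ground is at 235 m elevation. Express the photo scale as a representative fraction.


scale = f / (H - h) = 66 mm / 8956 m = 66 / 8956000 = 1:135697

1:135697


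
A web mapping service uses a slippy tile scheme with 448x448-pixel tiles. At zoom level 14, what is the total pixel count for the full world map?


tiles per axis = 2^14 = 16384
total tiles = 16384^2 = 268435456
pixels per axis = 16384 * 448 = 7340032
total pixels = 7340032^2 = 53876069761024

53876069761024 pixels


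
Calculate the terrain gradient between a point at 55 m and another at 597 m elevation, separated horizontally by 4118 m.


gradient = (597 - 55) / 4118 = 542 / 4118 = 0.1316

0.1316


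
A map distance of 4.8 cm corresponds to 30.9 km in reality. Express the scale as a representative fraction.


ground = 30.9 km = 3090000 cm; RF denominator = ground / map = 3090000 / 4.8 = 643750; RF = 1:643750

1:643750


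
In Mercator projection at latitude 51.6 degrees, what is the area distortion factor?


area_distortion = 1/cos^2(51.6) = 2.592

2.592


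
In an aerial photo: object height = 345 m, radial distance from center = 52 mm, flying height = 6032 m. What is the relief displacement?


d = h * r / H = 345 * 52 / 6032 = 2.97 mm

2.97 mm


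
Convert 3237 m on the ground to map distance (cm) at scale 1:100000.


map_cm = 3237 * 100 / 100000 = 3.237 cm ≈ 3.24 cm

3.24 cm


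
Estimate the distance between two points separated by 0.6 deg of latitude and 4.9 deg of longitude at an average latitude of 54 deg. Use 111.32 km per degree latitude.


dlat_km = 0.6 * 111.32 = 66.792
dlon_km = 4.9 * 111.32 * cos(54) ≈ 320.618
dist = sqrt(66.792^2 + 320.618^2) ≈ 327.5 km

327.5 km


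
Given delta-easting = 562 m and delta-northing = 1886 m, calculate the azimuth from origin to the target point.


az = atan2(562, 1886) = 16.6 deg
adjusted to 0-360: 16.6 degrees

16.6 degrees


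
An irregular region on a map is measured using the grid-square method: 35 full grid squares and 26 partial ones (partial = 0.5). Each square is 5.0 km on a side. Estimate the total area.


effective squares = 35 + 26 * 0.5 = 48.0
area = 48.0 * 25.0 = 1200.0 km^2

1200.0 km^2


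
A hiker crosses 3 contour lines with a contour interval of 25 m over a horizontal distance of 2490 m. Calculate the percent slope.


elevation change = 3 * 25 = 75 m
slope = 75 / 2490 * 100 = 3.0%

3.0%


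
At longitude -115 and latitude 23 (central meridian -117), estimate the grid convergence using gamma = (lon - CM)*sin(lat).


gamma = (-115 - -117) * sin(23) = 2 * 0.390731 = 0.781 degrees

0.781 degrees


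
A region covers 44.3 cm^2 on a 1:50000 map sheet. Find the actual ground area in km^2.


ground_area = 44.3 * (50000/100)^2 = 11075000.0 m^2 = 11.075 km^2

11.075 km^2


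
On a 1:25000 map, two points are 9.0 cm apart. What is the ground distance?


ground = 9.0 cm * 25000 / 100 = 2250.0 m = 2.25 km

2.25 km


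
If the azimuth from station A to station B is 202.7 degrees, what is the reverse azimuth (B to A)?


back azimuth = (202.7 + 180) mod 360 = 22.7 degrees

22.7 degrees


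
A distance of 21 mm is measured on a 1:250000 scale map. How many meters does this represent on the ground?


ground = 21 mm * 250000 / 1000 = 5250.0 m

5250.0 m


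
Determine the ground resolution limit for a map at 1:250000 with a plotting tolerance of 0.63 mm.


ground = 0.63 mm * 250000 / 1000 = 157.5 m

157.5 m


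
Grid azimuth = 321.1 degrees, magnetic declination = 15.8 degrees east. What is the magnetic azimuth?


magnetic azimuth = grid azimuth - declination (east +ve)
mag_az = 321.1 - 15.8 = 305.3 degrees

305.3 degrees


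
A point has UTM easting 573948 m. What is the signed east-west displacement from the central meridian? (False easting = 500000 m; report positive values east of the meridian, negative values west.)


displacement = 573948 - 500000 = 73948 m

73948 m


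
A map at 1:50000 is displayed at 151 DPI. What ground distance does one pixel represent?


pixel_cm = 2.54 / 151 ≈ 0.016821 cm
ground = pixel_cm * 50000 / 100 = 2.54 * 50000 / (151 * 100) = 127000 / 15100 ≈ 8.41 m

8.41 m


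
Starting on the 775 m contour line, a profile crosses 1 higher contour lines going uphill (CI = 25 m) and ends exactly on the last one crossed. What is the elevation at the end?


elevation = 775 + 1 * 25 = 800 m

800 m


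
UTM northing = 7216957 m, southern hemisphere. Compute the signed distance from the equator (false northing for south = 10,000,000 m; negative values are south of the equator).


For southern: actual = 7216957 - 10000000 = -2783043 m

-2783043 m


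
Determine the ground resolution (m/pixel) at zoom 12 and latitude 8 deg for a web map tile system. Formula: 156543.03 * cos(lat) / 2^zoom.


res = 156543.03 * cos(8) / 2^12 = 156543.03 * 0.99026807 / 4096 = 37.85 m/pixel

37.85 m/pixel


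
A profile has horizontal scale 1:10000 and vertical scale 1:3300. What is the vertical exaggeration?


VE = horizontal_scale / vertical_scale = 10000 / 3300 ≈ 3.0

3.0x


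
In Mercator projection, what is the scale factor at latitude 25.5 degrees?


SF = 1 / cos(25.5) = 1 / 0.902585 = 1.108

1.108


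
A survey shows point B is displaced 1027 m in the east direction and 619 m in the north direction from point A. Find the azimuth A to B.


az = atan2(1027, 619) = 58.9 deg
adjusted to 0-360: 58.9 degrees

58.9 degrees


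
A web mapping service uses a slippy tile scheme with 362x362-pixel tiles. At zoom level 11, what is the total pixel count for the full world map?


tiles per axis = 2^11 = 2048
total tiles = 2048^2 = 4194304
pixels per axis = 2048 * 362 = 741376
total pixels = 741376^2 = 549638373376

549638373376 pixels


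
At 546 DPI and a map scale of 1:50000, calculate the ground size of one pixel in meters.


pixel_cm = 2.54 / 546 ≈ 0.004652 cm
ground = pixel_cm * 50000 / 100 = 2.54 * 50000 / (546 * 100) = 127000 / 54600 ≈ 2.33 m

2.33 m


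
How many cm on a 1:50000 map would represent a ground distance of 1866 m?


map_cm = 1866 * 100 / 50000 = 3.732 cm ≈ 3.73 cm

3.73 cm


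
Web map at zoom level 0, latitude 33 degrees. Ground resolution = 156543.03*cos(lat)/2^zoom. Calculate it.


res = 156543.03 * cos(33) / 2^0 = 156543.03 * 0.83867057 / 1 = 131288.03 m/pixel

131288.03 m/pixel


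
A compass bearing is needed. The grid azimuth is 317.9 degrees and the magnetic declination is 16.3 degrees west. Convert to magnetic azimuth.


magnetic azimuth = grid azimuth - declination (east +ve)
mag_az = 317.9 - -16.3 = 334.2 degrees

334.2 degrees


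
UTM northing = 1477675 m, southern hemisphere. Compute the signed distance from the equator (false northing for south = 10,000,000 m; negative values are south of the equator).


For southern: actual = 1477675 - 10000000 = -8522325 m

-8522325 m


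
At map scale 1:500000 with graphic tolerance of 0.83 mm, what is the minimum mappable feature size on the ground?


ground = 0.83 mm * 500000 / 1000 = 415.0 m

415.0 m


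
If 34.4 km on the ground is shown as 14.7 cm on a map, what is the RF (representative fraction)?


ground = 34.4 km = 3440000 cm; RF denominator = ground / map = 3440000 / 14.7 ≈ 234014; RF = 1:234014

1:234014


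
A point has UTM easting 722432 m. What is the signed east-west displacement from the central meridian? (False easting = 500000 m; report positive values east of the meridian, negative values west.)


displacement = 722432 - 500000 = 222432 m

222432 m


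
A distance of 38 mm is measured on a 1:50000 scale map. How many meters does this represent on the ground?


ground = 38 mm * 50000 / 1000 = 1900.0 m

1900.0 m


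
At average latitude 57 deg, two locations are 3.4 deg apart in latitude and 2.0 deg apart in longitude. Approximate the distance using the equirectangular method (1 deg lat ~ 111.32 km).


dlat_km = 3.4 * 111.32 = 378.488
dlon_km = 2.0 * 111.32 * cos(57) ≈ 121.258
dist = sqrt(378.488^2 + 121.258^2) ≈ 397.4 km

397.4 km


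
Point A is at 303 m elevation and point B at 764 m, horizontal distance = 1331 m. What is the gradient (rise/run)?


gradient = (764 - 303) / 1331 = 461 / 1331 = 0.3464

0.3464


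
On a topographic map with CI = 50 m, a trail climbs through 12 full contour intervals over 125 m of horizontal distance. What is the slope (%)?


elevation change = 12 * 50 = 600 m
slope = 600 / 125 * 100 = 480.0%

480.0%


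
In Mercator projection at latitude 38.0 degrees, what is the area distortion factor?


area_distortion = 1/cos^2(38.0) = 1.61

1.61


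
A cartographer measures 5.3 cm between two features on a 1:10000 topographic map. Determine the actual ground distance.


ground = 5.3 cm * 10000 / 100 = 530.0 m

530.0 m


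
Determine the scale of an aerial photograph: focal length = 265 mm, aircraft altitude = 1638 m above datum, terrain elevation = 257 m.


scale = f / (H - h) = 265 mm / 1381 m = 265 / 1381000 = 1:5211

1:5211


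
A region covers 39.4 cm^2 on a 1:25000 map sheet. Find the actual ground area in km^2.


ground_area = 39.4 * (25000/100)^2 = 2462500.0 m^2 = 2.4625 km^2 ≈ 2.463 km^2

2.463 km^2
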